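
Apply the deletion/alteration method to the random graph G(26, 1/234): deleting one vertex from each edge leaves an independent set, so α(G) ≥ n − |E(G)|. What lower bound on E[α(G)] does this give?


E[|E(G)|] = C(26, 2)·p = 325 · (1/234) = 25/18.
E[α(G)] ≥ n − E[|E(G)|] = 26 − 25/18 = 443/18.
Numerically: ≈ 24.611111.
(This is only a lower bound; the true E[α(G)] may be larger.)

E[α(G)] ≥ 443/18 ≈ 24.611111.


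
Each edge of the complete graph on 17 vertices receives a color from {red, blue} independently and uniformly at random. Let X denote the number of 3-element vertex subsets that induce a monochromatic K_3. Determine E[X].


Let X = Σ_S X_S over the C(17, 3) = 680 subsets S of size 3, where X_S = 1 if the K_3 on S is monochromatic.
For a fixed S, the K_3 on S has C(3, 2) = 3 edges. P[all 3 edges red] = (1/2)^3, and likewise for blue, so P[monochromatic] = 2·(1/2)^3 = 2^{1 − 3} = 1/4.
By linearity of expectation: E[X] = C(17, 3) · 2^{1 − 3} = 680 · 1/4 = 170.
Numerically: E[X] ≈ 170.000.

E[X] = C(17,3)·2^(1−C(3,2)) = 170 ≈ 170.000.


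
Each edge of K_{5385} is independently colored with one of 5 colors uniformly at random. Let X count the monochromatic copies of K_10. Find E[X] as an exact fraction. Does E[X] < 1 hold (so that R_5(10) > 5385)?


E[X] = C(5385, 10) · 5^{1 − 45} = 5603542957245638044321604098176 · 5^{−44} = 5603542957245638044321604098176/5684341886080801486968994140625.
As a reduced fraction: E[X] = 5603542957245638044321604098176/5684341886080801486968994140625 ≈ 0.98579.
Is E[X] < 1? YES.
Since E[X] < 1, there exists a 5-coloring of K_{5385} with no monochromatic K_10; hence R_5(10) > 5385.

E[X] = 5603542957245638044321604098176/5684341886080801486968994140625 ≈ 0.98579; E[X] < 1, so R_5(10) > 5385.


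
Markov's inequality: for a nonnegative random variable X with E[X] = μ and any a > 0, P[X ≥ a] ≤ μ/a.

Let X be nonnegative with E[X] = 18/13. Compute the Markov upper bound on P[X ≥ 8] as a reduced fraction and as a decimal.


μ = E[X] = 18/13, a = 8.
Markov: P[X ≥ 8] ≤ μ/a = (18/13)/8 = 9/52.
Numerically: ≈ 0.17308.
(Since a = 8 > μ = 1.38462, the bound 9/52 is < 1 and informative.)

P[X ≥ 8] ≤ 9/52 ≈ 0.17308.


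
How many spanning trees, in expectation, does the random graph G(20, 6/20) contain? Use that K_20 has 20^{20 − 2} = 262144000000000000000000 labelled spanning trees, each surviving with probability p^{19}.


K_20 has 20^{20 − 2} = 262144000000000000000000 labelled spanning trees.
For each such spanning tree H, let X_H = 1 if all 19 edges of H are present in G. Then P[X_H = 1] = p^{19} = (3/10)^{19} = 1162261467/10000000000000000000.
Summing the indicators: E[X] = Σ_H E[X_H] = 262144000000000000000000 · p^{19} = 262144000000000000000000 · 1162261467/10000000000000000000 = 152339935002624/5.
Numerically: E[X] ≈ 3.047e+13.

E[X] = 262144000000000000000000 · (3/10)^{19} = 152339935002624/5 ≈ 3.047e+13.


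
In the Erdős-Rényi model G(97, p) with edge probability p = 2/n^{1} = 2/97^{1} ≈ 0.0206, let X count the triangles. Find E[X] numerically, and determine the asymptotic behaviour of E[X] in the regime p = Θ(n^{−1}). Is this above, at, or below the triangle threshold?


Number of potential triangles: C(97, 3) = 147440.
Each occurs with probability p³ ≈ (0.0206)³ ≈ 8.76546e-06.
By linearity: E[X] = C(97, 3)·p³ ≈ 147440 · 8.76546e-06 ≈ 1.292.
Here α = 1, so p = 2/n is exactly at the triangle threshold p ~ 1/n. Asymptotically E[X] → c³/6 = 2³/6 = 4/3 ≈ 1.333, a bounded constant. In this regime the triangle count is asymptotically Poisson(c³/6).

E[X] ≈ 1.292; in regime p = Θ(1/n^{1}) E[X] stays bounded (at the triangle threshold p ~ 1/n).


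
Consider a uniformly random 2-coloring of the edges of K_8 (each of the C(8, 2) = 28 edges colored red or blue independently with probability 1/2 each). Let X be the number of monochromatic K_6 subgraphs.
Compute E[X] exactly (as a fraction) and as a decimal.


Let X = Σ_S X_S over the C(8, 6) = 28 subsets S of size 6, where X_S = 1 if the K_6 on S is monochromatic.
For a fixed S, the K_6 on S has C(6, 2) = 15 edges. P[all 15 edges red] = (1/2)^15, and likewise for blue, so P[monochromatic] = 2·(1/2)^15 = 2^{1 − 15} = 1/16384.
By linearity of expectation: E[X] = C(8, 6) · 2^{1 − 15} = 28 · 1/16384 = 7/4096.
Numerically: E[X] ≈ 0.002.

E[X] = C(8,6)·2^(1−C(6,2)) = 7/4096 ≈ 0.002.


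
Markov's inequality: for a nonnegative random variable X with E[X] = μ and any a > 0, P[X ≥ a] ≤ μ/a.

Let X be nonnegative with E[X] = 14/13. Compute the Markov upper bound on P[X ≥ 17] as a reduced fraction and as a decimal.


μ = E[X] = 14/13, a = 17.
Markov: P[X ≥ 17] ≤ μ/a = (14/13)/17 = 14/221.
Numerically: ≈ 0.063.
(Since a = 17 > μ = 1.077, the bound 14/221 is < 1 and informative.)

P[X ≥ 17] ≤ 14/221 ≈ 0.063.


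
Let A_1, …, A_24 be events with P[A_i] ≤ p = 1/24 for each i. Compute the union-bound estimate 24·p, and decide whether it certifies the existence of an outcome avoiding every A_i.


Union bound: P[∪_{i=1}^{24} A_i] ≤ Σ_i P[A_i] ≤ 24·p = 24·(1/24) = 1.
Numerically: 1 ≈ 1.0000.
Is 1 < 1? NO.
Since the bound 1 is ≥ 1, the union bound is uninformative here; it does NOT by itself certify existence.

24·p = 1 ≈ 1.0000; existence NOT certified by the union bound.


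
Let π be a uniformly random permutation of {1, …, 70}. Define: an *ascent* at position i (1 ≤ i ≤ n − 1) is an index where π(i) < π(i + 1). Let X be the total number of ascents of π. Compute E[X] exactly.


Write X = Σ X_I over i = 1, …, 69, with X_I the indicator of one ascent.
There are 69 indicators.
For each fixed i, the pair (π(i), π(i+1)) is a uniformly random ordered pair of distinct values from {1, …, 70}; by symmetry P[π(i) < π(i+1)] = 1/2.
By linearity: E[X] = 69 · (1/2) = (70 − 1) · (1/2) = 69/2 ≈ 34.5000.

E[X] = 69/2 = 34.5000.


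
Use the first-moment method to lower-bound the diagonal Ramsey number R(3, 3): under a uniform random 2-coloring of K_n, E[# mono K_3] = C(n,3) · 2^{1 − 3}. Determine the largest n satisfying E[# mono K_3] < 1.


We need C(n, 3) · 2^{1 − 3} < 1, i.e. C(n, 3) < 2^{3 − 1} = 4.
Check values of n near the boundary:
  n = 3: C(3, 3) = 1; 1 < 4? YES
  n = 4: C(4, 3) = 4; 4 < 4? NO
  n = 5: C(5, 3) = 10; 10 < 4? NO
  n = 6: C(6, 3) = 20; 20 < 4? NO
The largest n with C(n, 3) < 4 is n = 3 (where E[X] = 1/4 ≈ 0.2500). Hence R(3, 3) > 3, i.e. R(3, 3) ≥ 4.

Largest n = 3; hence R(3, 3) > 3.


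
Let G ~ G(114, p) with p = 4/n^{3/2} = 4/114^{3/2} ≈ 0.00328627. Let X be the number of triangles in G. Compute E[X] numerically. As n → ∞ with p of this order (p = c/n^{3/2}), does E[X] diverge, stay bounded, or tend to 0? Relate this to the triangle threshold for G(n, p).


Number of potential triangles: C(114, 3) = 240464.
Each occurs with probability p³ ≈ (0.00328627)³ ≈ 3.54901752e-08.
By linearity: E[X] = C(114, 3)·p³ ≈ 240464 · 3.54901752e-08 ≈ 0.008534.
Since α = 3/2 > 1, p = c/n^{3/2} = o(1/n) is below the triangle threshold p ~ 1/n. Asymptotically E[X] ~ (c³/6)·n^{3(1−α)} = (4³/6)·n^{-1.5} → 0, so by Markov's inequality G has no triangles w.h.p.

E[X] ≈ 0.008534; in regime p = Θ(1/n^{3/2}) E[X] tends to 0 (below the triangle threshold p ~ 1/n).


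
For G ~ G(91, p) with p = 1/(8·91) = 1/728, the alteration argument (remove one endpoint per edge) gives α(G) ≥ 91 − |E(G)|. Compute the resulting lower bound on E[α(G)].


E[|E(G)|] = C(91, 2)·p = 4095 · (1/728) = 45/8.
E[α(G)] ≥ n − E[|E(G)|] = 91 − 45/8 = 683/8.
Numerically: ≈ 85.3750.
(This is only a lower bound; the true E[α(G)] may be larger.)

E[α(G)] ≥ 683/8 ≈ 85.3750.


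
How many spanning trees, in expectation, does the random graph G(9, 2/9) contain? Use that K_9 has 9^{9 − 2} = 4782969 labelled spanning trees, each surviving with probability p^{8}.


K_9 has 9^{9 − 2} = 4782969 labelled spanning trees.
For each such spanning tree H, let X_H = 1 if all 8 edges of H are present in G. Then P[X_H = 1] = p^{8} = (2/9)^{8} = 256/43046721.
By linearity: E[X] = Σ_H E[X_H] = 4782969 · p^{8} = 4782969 · 256/43046721 = 256/9.
Numerically: E[X] ≈ 28.4.

E[X] = 4782969 · (2/9)^{8} = 256/9 ≈ 28.4.


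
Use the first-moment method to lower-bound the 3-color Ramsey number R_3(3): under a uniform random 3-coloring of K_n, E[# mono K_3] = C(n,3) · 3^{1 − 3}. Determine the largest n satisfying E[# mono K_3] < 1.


We need C(n, 3) · 3^{1 − 3} < 1, i.e. C(n, 3) < 3^{3 − 1} = 9.
Check values of n near the boundary:
  n = 3: C(3, 3) = 1; 1 < 9? YES
  n = 4: C(4, 3) = 4; 4 < 9? YES
  n = 5: C(5, 3) = 10; 10 < 9? NO
The largest n with C(n, 3) < 9 is n = 4 (where E[X] = 4/9 ≈ 0.44444). Hence R_3(3) > 4, i.e. R_3(3) ≥ 5.

Largest n = 4; hence R_3(3) > 4.


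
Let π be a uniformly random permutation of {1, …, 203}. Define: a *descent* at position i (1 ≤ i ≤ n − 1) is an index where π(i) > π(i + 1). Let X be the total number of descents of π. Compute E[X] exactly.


Write X = Σ X_I over i = 1, …, 202, with X_I the indicator of one descent.
There are 202 indicators.
For each fixed i, the pair (π(i), π(i+1)) is a uniformly random ordered pair of distinct values from {1, …, 203}; by symmetry P[π(i) > π(i+1)] = 1/2.
By linearity: E[X] = 202 · (1/2) = (203 − 1) · (1/2) = 101 ≈ 101.000000.

E[X] = 101 = 101.000000.


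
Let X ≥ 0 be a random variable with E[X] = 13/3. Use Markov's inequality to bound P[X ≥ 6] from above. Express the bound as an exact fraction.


μ = E[X] = 13/3, a = 6.
Markov: P[X ≥ 6] ≤ μ/a = (13/3)/6 = 13/18.
Numerically: ≈ 0.72222.
(Since a = 6 > μ = 4.33333, the bound 13/18 is < 1 and informative.)

P[X ≥ 6] ≤ 13/18 ≈ 0.72222.


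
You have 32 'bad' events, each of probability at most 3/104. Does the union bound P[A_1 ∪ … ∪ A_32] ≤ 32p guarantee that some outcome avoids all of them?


Union bound: P[∪_{i=1}^{32} A_i] ≤ Σ_i P[A_i] ≤ 32·p = 32·(3/104) = 12/13.
Numerically: 12/13 ≈ 0.9231.
Is 12/13 < 1? YES.
Since P[∪ A_i] ≤ 12/13 < 1, the complement has P[∩ A_i^c] ≥ 1 − 12/13 = 1/13 > 0, so some outcome avoids every A_i.

32·p = 12/13 ≈ 0.9231; existence CERTIFIED by the union bound.


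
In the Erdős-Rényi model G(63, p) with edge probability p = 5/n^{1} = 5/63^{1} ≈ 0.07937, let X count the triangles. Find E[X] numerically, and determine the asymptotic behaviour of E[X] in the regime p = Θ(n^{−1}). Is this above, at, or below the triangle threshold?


Number of potential triangles: C(63, 3) = 39711.
Each occurs with probability p³ ≈ (0.07937)³ ≈ 4.999060e-04.
By linearity: E[X] = C(63, 3)·p³ ≈ 39711 · 4.999060e-04 ≈ 19.8518.
Here α = 1, so p = 5/n is exactly at the triangle threshold p ~ 1/n. Asymptotically E[X] → c³/6 = 5³/6 = 125/6 ≈ 20.8333, a bounded constant. In this regime the triangle count is asymptotically Poisson(c³/6).

E[X] ≈ 19.8518; in regime p = Θ(1/n^{1}) E[X] stays bounded (at the triangle threshold p ~ 1/n).


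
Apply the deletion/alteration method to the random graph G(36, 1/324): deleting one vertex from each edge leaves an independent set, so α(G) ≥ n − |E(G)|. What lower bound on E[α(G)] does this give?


E[|E(G)|] = C(36, 2)·p = 630 · (1/324) = 35/18.
E[α(G)] ≥ n − E[|E(G)|] = 36 − 35/18 = 613/18.
Numerically: ≈ 34.055556.
(This is only a lower bound; the true E[α(G)] may be larger.)

E[α(G)] ≥ 613/18 ≈ 34.055556.


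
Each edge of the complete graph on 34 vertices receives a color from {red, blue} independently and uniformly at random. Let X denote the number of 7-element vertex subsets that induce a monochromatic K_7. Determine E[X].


Let X = Σ_S X_S over the C(34, 7) = 5379616 subsets S of size 7, where X_S = 1 if the K_7 on S is monochromatic.
For a fixed S, the K_7 on S has C(7, 2) = 21 edges. P[all 21 edges red] = (1/2)^21, and likewise for blue, so P[monochromatic] = 2·(1/2)^21 = 2^{1 − 21} = 1/1048576.
Summing: E[X] = C(34, 7) · 2^{1 − 21} = 5379616 · 1/1048576 = 168113/32768.
Numerically: E[X] ≈ 5.1304.

E[X] = C(34,7)·2^(1−C(7,2)) = 168113/32768 ≈ 5.1304.


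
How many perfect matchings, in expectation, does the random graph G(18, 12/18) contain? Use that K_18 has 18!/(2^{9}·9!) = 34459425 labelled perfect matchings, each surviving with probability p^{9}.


K_18 has 18!/(2^{9}·9!) = 34459425 labelled perfect matchings.
For each such perfect matching H, let X_H = 1 if all 9 edges of H are present in G. Then P[X_H = 1] = p^{9} = (2/3)^{9} = 512/19683.
Summing the indicators: E[X] = Σ_H E[X_H] = 34459425 · p^{9} = 34459425 · 512/19683 = 217817600/243.
Numerically: E[X] ≈ 8.96e+05.

E[X] = 34459425 · (2/3)^{9} = 217817600/243 ≈ 8.96e+05.


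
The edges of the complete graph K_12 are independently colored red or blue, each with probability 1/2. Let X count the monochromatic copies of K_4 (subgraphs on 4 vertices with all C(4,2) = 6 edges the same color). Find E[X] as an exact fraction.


Let X = Σ_S X_S over the C(12, 4) = 495 subsets S of size 4, where X_S = 1 if the K_4 on S is monochromatic.
For a fixed S, the K_4 on S has C(4, 2) = 6 edges. P[all 6 edges red] = (1/2)^6, and likewise for blue, so P[monochromatic] = 2·(1/2)^6 = 2^{1 − 6} = 1/32.
By linearity: E[X] = C(12, 4) · 2^{1 − 6} = 495 · 1/32 = 495/32.
Numerically: E[X] ≈ 15.4688.

E[X] = C(12,4)·2^(1−C(4,2)) = 495/32 ≈ 15.4688.


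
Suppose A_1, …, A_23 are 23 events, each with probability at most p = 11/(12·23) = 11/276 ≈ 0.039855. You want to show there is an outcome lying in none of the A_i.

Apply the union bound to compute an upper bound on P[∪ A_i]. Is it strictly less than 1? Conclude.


Union bound: P[∪_{i=1}^{23} A_i] ≤ Σ_i P[A_i] ≤ 23·p = 23·(11/276) = 11/12.
Numerically: 11/12 ≈ 0.916667.
Is 11/12 < 1? YES.
Since P[∪ A_i] ≤ 11/12 < 1, the complement has P[∩ A_i^c] ≥ 1 − 11/12 = 1/12 > 0, so some outcome avoids every A_i.

23·p = 11/12 ≈ 0.916667; existence CERTIFIED by the union bound.


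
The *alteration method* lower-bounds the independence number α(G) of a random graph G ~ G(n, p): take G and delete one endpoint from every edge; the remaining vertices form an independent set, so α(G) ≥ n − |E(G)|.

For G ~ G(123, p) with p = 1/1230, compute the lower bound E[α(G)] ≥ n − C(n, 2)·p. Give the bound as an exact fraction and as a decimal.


E[|E(G)|] = C(123, 2)·p = 7503 · (1/1230) = 61/10.
E[α(G)] ≥ n − E[|E(G)|] = 123 − 61/10 = 1169/10.
Numerically: ≈ 116.90000.
(This is only a lower bound; the true E[α(G)] may be larger.)

E[α(G)] ≥ 1169/10 ≈ 116.90000.


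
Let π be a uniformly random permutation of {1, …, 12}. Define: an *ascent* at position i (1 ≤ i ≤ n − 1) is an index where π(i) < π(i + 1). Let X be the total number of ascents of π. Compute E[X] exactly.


Write X = Σ X_I over i = 1, …, 11, with X_I the indicator of one ascent.
There are 11 indicators.
For each fixed i, the pair (π(i), π(i+1)) is a uniformly random ordered pair of distinct values from {1, …, 12}; by symmetry P[π(i) < π(i+1)] = 1/2.
By linearity: E[X] = 11 · (1/2) = (12 − 1) · (1/2) = 11/2 ≈ 5.5000.

E[X] = 11/2 = 5.5000.


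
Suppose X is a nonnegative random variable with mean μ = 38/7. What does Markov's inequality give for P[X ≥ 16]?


μ = E[X] = 38/7, a = 16.
Markov: P[X ≥ 16] ≤ μ/a = (38/7)/16 = 19/56.
Numerically: ≈ 0.339.
(Since a = 16 > μ = 5.429, the bound 19/56 is < 1 and informative.)

P[X ≥ 16] ≤ 19/56 ≈ 0.339.


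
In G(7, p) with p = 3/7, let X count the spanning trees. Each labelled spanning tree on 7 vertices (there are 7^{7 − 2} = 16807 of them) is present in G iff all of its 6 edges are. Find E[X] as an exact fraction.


K_7 has 7^{7 − 2} = 16807 labelled spanning trees.
For each such spanning tree H, let X_H = 1 if all 6 edges of H are present in G. Then P[X_H = 1] = p^{6} = (3/7)^{6} = 729/117649.
Summing the indicators: E[X] = Σ_H E[X_H] = 16807 · p^{6} = 16807 · 729/117649 = 729/7.
Numerically: E[X] ≈ 104.143.

E[X] = 16807 · (3/7)^{6} = 729/7 ≈ 104.143.


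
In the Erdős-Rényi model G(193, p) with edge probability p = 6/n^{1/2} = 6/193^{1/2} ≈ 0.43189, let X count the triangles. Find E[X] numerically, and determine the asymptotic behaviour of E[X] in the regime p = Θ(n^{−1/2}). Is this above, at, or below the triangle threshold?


Number of potential triangles: C(193, 3) = 1179616.
Each occurs with probability p³ ≈ (0.43189)³ ≈ 8.0559690e-02.
By linearity: E[X] = C(193, 3)·p³ ≈ 1179616 · 8.0559690e-02 ≈ 95029.49956.
Since α = 1/2 < 1, p = c/n^{1/2} ≫ 1/n is above the triangle threshold p ~ 1/n. Asymptotically E[X] ~ (c³/6)·n^{3(1−α)} = (6³/6)·n^{1.5} → ∞; triangles are abundant w.h.p.

E[X] ≈ 95029.49956; in regime p = Θ(1/n^{1/2}) E[X] diverges (above the triangle threshold p ~ 1/n).


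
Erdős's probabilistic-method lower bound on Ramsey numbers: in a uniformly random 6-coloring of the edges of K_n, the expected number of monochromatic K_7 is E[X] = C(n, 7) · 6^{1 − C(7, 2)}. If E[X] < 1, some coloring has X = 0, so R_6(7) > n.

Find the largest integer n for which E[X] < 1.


We need C(n, 7) · 6^{1 − 21} < 1, i.e. C(n, 7) < 6^{21 − 1} = 3656158440062976.
Check values of n near the boundary:
  n = 562: C(562, 7) = 3384017972944752; 3384017972944752 < 3656158440062976? YES
  n = 563: C(563, 7) = 3426622515769596; 3426622515769596 < 3656158440062976? YES
  n = 564: C(564, 7) = 3469685994423792; 3469685994423792 < 3656158440062976? YES
  n = 565: C(565, 7) = 3513212521235560; 3513212521235560 < 3656158440062976? YES
  n = 566: C(566, 7) = 3557206237959440; 3557206237959440 < 3656158440062976? YES
  n = 567: C(567, 7) = 3601671315933933; 3601671315933933 < 3656158440062976? YES
  n = 568: C(568, 7) = 3646611956239704; 3646611956239704 < 3656158440062976? YES
  n = 569: C(569, 7) = 3692032389858348; 3692032389858348 < 3656158440062976? NO
The largest n with C(n, 7) < 3656158440062976 is n = 568 (where E[X] = 16882462760369/16926659444736 ≈ 0.9973889). Hence R_6(7) > 568, i.e. R_6(7) ≥ 569.

Largest n = 568; hence R_6(7) > 568.


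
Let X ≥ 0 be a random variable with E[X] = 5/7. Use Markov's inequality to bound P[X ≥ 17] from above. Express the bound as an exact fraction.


μ = E[X] = 5/7, a = 17.
Markov: P[X ≥ 17] ≤ μ/a = (5/7)/17 = 5/119.
Numerically: ≈ 0.042017.
(Since a = 17 > μ = 0.714286, the bound 5/119 is < 1 and informative.)

P[X ≥ 17] ≤ 5/119 ≈ 0.042017.


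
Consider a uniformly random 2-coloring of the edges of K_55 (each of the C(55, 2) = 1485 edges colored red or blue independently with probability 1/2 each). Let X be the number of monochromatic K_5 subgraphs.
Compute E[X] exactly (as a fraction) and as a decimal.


Let X = Σ_S X_S over the C(55, 5) = 3478761 subsets S of size 5, where X_S = 1 if the K_5 on S is monochromatic.
For a fixed S, the K_5 on S has C(5, 2) = 10 edges. P[all 10 edges red] = (1/2)^10, and likewise for blue, so P[monochromatic] = 2·(1/2)^10 = 2^{1 − 10} = 1/512.
Summing: E[X] = C(55, 5) · 2^{1 − 10} = 3478761 · 1/512 = 3478761/512.
Numerically: E[X] ≈ 6794.455.

E[X] = C(55,5)·2^(1−C(5,2)) = 3478761/512 ≈ 6794.455.


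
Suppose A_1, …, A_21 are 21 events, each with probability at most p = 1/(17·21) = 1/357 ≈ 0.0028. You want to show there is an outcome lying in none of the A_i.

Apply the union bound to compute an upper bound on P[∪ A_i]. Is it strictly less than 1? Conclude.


Union bound: P[∪_{i=1}^{21} A_i] ≤ Σ_i P[A_i] ≤ 21·p = 21·(1/357) = 1/17.
Numerically: 1/17 ≈ 0.0588.
Is 1/17 < 1? YES.
Since P[∪ A_i] ≤ 1/17 < 1, the complement has P[∩ A_i^c] ≥ 1 − 1/17 = 16/17 > 0, so some outcome avoids every A_i.

21·p = 1/17 ≈ 0.0588; existence CERTIFIED by the union bound.


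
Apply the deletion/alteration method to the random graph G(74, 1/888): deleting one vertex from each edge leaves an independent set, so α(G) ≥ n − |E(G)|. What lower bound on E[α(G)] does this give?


E[|E(G)|] = C(74, 2)·p = 2701 · (1/888) = 73/24.
E[α(G)] ≥ n − E[|E(G)|] = 74 − 73/24 = 1703/24.
Numerically: ≈ 70.9583.
(This is only a lower bound; the true E[α(G)] may be larger.)

E[α(G)] ≥ 1703/24 ≈ 70.9583.


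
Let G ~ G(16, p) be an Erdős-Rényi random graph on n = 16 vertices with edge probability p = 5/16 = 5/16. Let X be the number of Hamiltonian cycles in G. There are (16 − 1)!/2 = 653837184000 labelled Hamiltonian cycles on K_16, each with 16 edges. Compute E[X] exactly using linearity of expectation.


K_16 has (16 − 1)!/2 = 653837184000 labelled Hamiltonian cycles.
For each such Hamiltonian cycle H, let X_H = 1 if all 16 edges of H are present in G. Then P[X_H = 1] = p^{16} = (5/16)^{16} = 152587890625/18446744073709551616.
Summing the indicators: E[X] = Σ_H E[X_H] = 653837184000 · p^{16} = 653837184000 · 152587890625/18446744073709551616 = 97429332733154296875/18014398509481984.
Numerically: E[X] ≈ 5.41e+03.

E[X] = 653837184000 · (5/16)^{16} = 97429332733154296875/18014398509481984 ≈ 5.41e+03.


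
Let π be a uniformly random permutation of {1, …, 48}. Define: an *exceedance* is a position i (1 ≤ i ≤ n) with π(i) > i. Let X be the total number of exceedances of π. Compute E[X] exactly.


Write X = Σ_{i=1}^{48} X_i, where X_i = 1_{π(i) > i}.
For each fixed i, π(i) is uniform over {1, …, 48} (marginal of a uniform permutation), so P[π(i) > i] = (n − i)/n. Summing: Σ_{i=1}^{48} (n − i)/n = (0 + 1 + … + 47)/48 = 48(48 − 1)/(2·48) = (48 − 1)/2.
Hence E[X] = Σ_{i=1}^{48} (48 − i)/48 = 47/2 ≈ 23.500.

E[X] = 47/2 = 23.500.


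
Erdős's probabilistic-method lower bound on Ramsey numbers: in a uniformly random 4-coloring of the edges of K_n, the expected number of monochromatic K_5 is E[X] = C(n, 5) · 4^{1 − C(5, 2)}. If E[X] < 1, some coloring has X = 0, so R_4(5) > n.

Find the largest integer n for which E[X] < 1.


We need C(n, 5) · 4^{1 − 10} < 1, i.e. C(n, 5) < 4^{10 − 1} = 262144.
Check values of n near the boundary:
  n = 32: C(32, 5) = 201376; 201376 < 262144? YES
  n = 33: C(33, 5) = 237336; 237336 < 262144? YES
  n = 34: C(34, 5) = 278256; 278256 < 262144? NO
The largest n with C(n, 5) < 262144 is n = 33 (where E[X] = 29667/32768 ≈ 0.905). Hence R_4(5) > 33, i.e. R_4(5) ≥ 34.

Largest n = 33; hence R_4(5) > 33.


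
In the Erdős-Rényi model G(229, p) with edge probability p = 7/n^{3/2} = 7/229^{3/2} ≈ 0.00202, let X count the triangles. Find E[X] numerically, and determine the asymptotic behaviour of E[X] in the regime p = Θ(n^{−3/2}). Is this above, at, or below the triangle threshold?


Number of potential triangles: C(229, 3) = 1975354.
Each occurs with probability p³ ≈ (0.00202)³ ≈ 8.242035e-09.
By linearity: E[X] = C(229, 3)·p³ ≈ 1975354 · 8.242035e-09 ≈ 0.0163.
Since α = 3/2 > 1, p = c/n^{3/2} = o(1/n) is below the triangle threshold p ~ 1/n. Asymptotically E[X] ~ (c³/6)·n^{3(1−α)} = (7³/6)·n^{-1.5} → 0, so by Markov's inequality G has no triangles w.h.p.

E[X] ≈ 0.0163; in regime p = Θ(1/n^{3/2}) E[X] tends to 0 (below the triangle threshold p ~ 1/n).


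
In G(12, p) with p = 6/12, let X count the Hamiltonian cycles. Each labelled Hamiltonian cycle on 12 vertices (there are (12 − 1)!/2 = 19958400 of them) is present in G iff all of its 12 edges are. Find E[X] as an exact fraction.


K_12 has (12 − 1)!/2 = 19958400 labelled Hamiltonian cycles.
For each such Hamiltonian cycle H, let X_H = 1 if all 12 edges of H are present in G. Then P[X_H = 1] = p^{12} = (1/2)^{12} = 1/4096.
By linearity: E[X] = Σ_H E[X_H] = 19958400 · p^{12} = 19958400 · 1/4096 = 155925/32.
Numerically: E[X] ≈ 4.87e+03.

E[X] = 19958400 · (1/2)^{12} = 155925/32 ≈ 4.87e+03.


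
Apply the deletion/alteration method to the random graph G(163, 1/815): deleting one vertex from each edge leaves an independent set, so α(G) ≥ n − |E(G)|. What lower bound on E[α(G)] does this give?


E[|E(G)|] = C(163, 2)·p = 13203 · (1/815) = 81/5.
E[α(G)] ≥ n − E[|E(G)|] = 163 − 81/5 = 734/5.
Numerically: ≈ 146.80000.
(This is only a lower bound; the true E[α(G)] may be larger.)

E[α(G)] ≥ 734/5 ≈ 146.80000.


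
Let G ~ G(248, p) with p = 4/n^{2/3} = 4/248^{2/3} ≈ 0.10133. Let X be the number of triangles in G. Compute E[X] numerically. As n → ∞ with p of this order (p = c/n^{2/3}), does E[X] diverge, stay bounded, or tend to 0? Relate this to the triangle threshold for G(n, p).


Number of potential triangles: C(248, 3) = 2511496.
Each occurs with probability p³ ≈ (0.10133)³ ≈ 1.0405827e-03.
By linearity: E[X] = C(248, 3)·p³ ≈ 2511496 · 1.0405827e-03 ≈ 2613.41935.
Since α = 2/3 < 1, p = c/n^{2/3} ≫ 1/n is above the triangle threshold p ~ 1/n. Asymptotically E[X] ~ (c³/6)·n^{3(1−α)} = (4³/6)·n^{1} → ∞; triangles are abundant w.h.p.

E[X] ≈ 2613.41935; in regime p = Θ(1/n^{2/3}) E[X] diverges (above the triangle threshold p ~ 1/n).


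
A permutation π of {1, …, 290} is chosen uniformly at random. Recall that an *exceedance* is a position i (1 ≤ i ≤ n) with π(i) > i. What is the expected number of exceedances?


Write X = Σ_{i=1}^{290} X_i, where X_i = 1_{π(i) > i}.
For each fixed i, π(i) is uniform over {1, …, 290} (marginal of a uniform permutation), so P[π(i) > i] = (n − i)/n. Summing: Σ_{i=1}^{290} (n − i)/n = (0 + 1 + … + 289)/290 = 290(290 − 1)/(2·290) = (290 − 1)/2.
Hence E[X] = Σ_{i=1}^{290} (290 − i)/290 = 289/2 ≈ 144.50000.

E[X] = 289/2 = 144.50000.


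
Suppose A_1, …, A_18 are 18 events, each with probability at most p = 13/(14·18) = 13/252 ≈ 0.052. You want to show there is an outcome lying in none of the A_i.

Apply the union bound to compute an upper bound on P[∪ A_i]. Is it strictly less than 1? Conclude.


Union bound: P[∪_{i=1}^{18} A_i] ≤ Σ_i P[A_i] ≤ 18·p = 18·(13/252) = 13/14.
Numerically: 13/14 ≈ 0.929.
Is 13/14 < 1? YES.
Since P[∪ A_i] ≤ 13/14 < 1, the complement has P[∩ A_i^c] ≥ 1 − 13/14 = 1/14 > 0, so some outcome avoids every A_i.

18·p = 13/14 ≈ 0.929; existence CERTIFIED by the union bound.


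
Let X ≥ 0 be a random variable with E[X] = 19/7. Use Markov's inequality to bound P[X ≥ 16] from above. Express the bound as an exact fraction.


μ = E[X] = 19/7, a = 16.
Markov: P[X ≥ 16] ≤ μ/a = (19/7)/16 = 19/112.
Numerically: ≈ 0.169643.
(Since a = 16 > μ = 2.714286, the bound 19/112 is < 1 and informative.)

P[X ≥ 16] ≤ 19/112 ≈ 0.169643.


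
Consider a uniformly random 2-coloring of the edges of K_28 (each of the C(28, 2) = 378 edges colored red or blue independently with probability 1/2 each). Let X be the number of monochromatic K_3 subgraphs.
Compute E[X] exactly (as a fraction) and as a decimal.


Let X = Σ_S X_S over the C(28, 3) = 3276 subsets S of size 3, where X_S = 1 if the K_3 on S is monochromatic.
For a fixed S, the K_3 on S has C(3, 2) = 3 edges. P[all 3 edges red] = (1/2)^3, and likewise for blue, so P[monochromatic] = 2·(1/2)^3 = 2^{1 − 3} = 1/4.
By linearity of expectation: E[X] = C(28, 3) · 2^{1 − 3} = 3276 · 1/4 = 819.
Numerically: E[X] ≈ 819.000000.

E[X] = C(28,3)·2^(1−C(3,2)) = 819 ≈ 819.000000.


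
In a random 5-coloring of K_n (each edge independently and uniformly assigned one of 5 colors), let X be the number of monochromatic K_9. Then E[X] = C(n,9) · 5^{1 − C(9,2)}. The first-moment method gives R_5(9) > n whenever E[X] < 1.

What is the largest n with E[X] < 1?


We need C(n, 9) · 5^{1 − 36} < 1, i.e. C(n, 9) < 5^{36 − 1} = 2910383045673370361328125.
Check values of n near the boundary:
  n = 2166: C(2166, 9) = 2844037944203015677277940; 2844037944203015677277940 < 2910383045673370361328125? YES
  n = 2167: C(2167, 9) = 2855899084841489792706810; 2855899084841489792706810 < 2910383045673370361328125? YES
  n = 2168: C(2168, 9) = 2867804175977929537095120; 2867804175977929537095120 < 2910383045673370361328125? YES
  n = 2169: C(2169, 9) = 2879753360044504243499683; 2879753360044504243499683 < 2910383045673370361328125? YES
  n = 2170: C(2170, 9) = 2891746779868845075610510; 2891746779868845075610510 < 2910383045673370361328125? YES
  n = 2171: C(2171, 9) = 2903784578674959601827205; 2903784578674959601827205 < 2910383045673370361328125? YES
  n = 2172: C(2172, 9) = 2915866900084148060642020; 2915866900084148060642020 < 2910383045673370361328125? NO
The largest n with C(n, 9) < 2910383045673370361328125 is n = 2171 (where E[X] = 580756915734991920365441/582076609134674072265625 ≈ 0.9977). Hence R_5(9) > 2171, i.e. R_5(9) ≥ 2172.

Largest n = 2171; hence R_5(9) > 2171.


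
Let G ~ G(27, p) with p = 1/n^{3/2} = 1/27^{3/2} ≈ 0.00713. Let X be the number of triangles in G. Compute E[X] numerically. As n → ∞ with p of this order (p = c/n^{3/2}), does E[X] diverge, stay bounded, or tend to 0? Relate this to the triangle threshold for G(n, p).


Number of potential triangles: C(27, 3) = 2925.
Each occurs with probability p³ ≈ (0.00713)³ ≈ 3.62129e-07.
By linearity: E[X] = C(27, 3)·p³ ≈ 2925 · 3.62129e-07 ≈ 0.001.
Since α = 3/2 > 1, p = c/n^{3/2} = o(1/n) is below the triangle threshold p ~ 1/n. Asymptotically E[X] ~ (c³/6)·n^{3(1−α)} = (1³/6)·n^{-1.5} → 0, so by Markov's inequality G has no triangles w.h.p.

E[X] ≈ 0.001; in regime p = Θ(1/n^{3/2}) E[X] tends to 0 (below the triangle threshold p ~ 1/n).


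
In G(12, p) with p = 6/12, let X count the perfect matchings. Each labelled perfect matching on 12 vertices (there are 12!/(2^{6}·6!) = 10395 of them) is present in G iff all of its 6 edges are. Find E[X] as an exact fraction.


K_12 has 12!/(2^{6}·6!) = 10395 labelled perfect matchings.
For each such perfect matching H, let X_H = 1 if all 6 edges of H are present in G. Then P[X_H = 1] = p^{6} = (1/2)^{6} = 1/64.
Summing the indicators: E[X] = Σ_H E[X_H] = 10395 · p^{6} = 10395 · 1/64 = 10395/64.
Numerically: E[X] ≈ 162.4.

E[X] = 10395 · (1/2)^{6} = 10395/64 ≈ 162.4.


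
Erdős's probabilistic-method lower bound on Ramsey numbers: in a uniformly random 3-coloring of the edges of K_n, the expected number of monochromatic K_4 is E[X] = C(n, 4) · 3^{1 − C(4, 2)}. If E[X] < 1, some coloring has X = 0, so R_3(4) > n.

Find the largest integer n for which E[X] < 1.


We need C(n, 4) · 3^{1 − 6} < 1, i.e. C(n, 4) < 3^{6 − 1} = 243.
Check values of n near the boundary:
  n = 5: C(5, 4) = 5; 5 < 243? YES
  n = 6: C(6, 4) = 15; 15 < 243? YES
  n = 7: C(7, 4) = 35; 35 < 243? YES
  n = 8: C(8, 4) = 70; 70 < 243? YES
  n = 9: C(9, 4) = 126; 126 < 243? YES
  n = 10: C(10, 4) = 210; 210 < 243? YES
  n = 11: C(11, 4) = 330; 330 < 243? NO
The largest n with C(n, 4) < 243 is n = 10 (where E[X] = 70/81 ≈ 0.8642). Hence R_3(4) > 10, i.e. R_3(4) ≥ 11.

Largest n = 10; hence R_3(4) > 10.


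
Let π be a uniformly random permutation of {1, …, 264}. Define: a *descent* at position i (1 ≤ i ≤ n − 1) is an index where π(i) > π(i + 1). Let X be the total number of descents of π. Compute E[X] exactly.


Write X = Σ X_I over i = 1, …, 263, with X_I the indicator of one descent.
There are 263 indicators.
For each fixed i, the pair (π(i), π(i+1)) is a uniformly random ordered pair of distinct values from {1, …, 264}; by symmetry P[π(i) > π(i+1)] = 1/2.
By linearity: E[X] = 263 · (1/2) = (264 − 1) · (1/2) = 263/2 ≈ 131.5000.

E[X] = 263/2 = 131.5000.


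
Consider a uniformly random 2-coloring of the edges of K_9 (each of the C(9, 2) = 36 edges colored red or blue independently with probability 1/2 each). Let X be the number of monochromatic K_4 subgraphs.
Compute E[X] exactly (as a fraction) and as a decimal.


Let X = Σ_S X_S over the C(9, 4) = 126 subsets S of size 4, where X_S = 1 if the K_4 on S is monochromatic.
For a fixed S, the K_4 on S has C(4, 2) = 6 edges. P[all 6 edges red] = (1/2)^6, and likewise for blue, so P[monochromatic] = 2·(1/2)^6 = 2^{1 − 6} = 1/32.
Summing: E[X] = C(9, 4) · 2^{1 − 6} = 126 · 1/32 = 63/16.
Numerically: E[X] ≈ 3.937500.

E[X] = C(9,4)·2^(1−C(4,2)) = 63/16 ≈ 3.937500.


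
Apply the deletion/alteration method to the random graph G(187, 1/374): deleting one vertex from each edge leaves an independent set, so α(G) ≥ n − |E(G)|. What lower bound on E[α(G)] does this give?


E[|E(G)|] = C(187, 2)·p = 17391 · (1/374) = 93/2.
E[α(G)] ≥ n − E[|E(G)|] = 187 − 93/2 = 281/2.
Numerically: ≈ 140.500000.
(This is only a lower bound; the true E[α(G)] may be larger.)

E[α(G)] ≥ 281/2 ≈ 140.500000.


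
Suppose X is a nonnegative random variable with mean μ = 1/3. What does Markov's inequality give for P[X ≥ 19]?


μ = E[X] = 1/3, a = 19.
Markov: P[X ≥ 19] ≤ μ/a = (1/3)/19 = 1/57.
Numerically: ≈ 0.018.
(Since a = 19 > μ = 0.333, the bound 1/57 is < 1 and informative.)

P[X ≥ 19] ≤ 1/57 ≈ 0.018.


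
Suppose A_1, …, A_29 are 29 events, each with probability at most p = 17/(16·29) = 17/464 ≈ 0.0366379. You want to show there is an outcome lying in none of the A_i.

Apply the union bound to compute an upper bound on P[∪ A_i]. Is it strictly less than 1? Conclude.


Union bound: P[∪_{i=1}^{29} A_i] ≤ Σ_i P[A_i] ≤ 29·p = 29·(17/464) = 17/16.
Numerically: 17/16 ≈ 1.0625000.
Is 17/16 < 1? NO.
Since the bound 17/16 is ≥ 1, the union bound is uninformative here; it does NOT by itself certify existence.

29·p = 17/16 ≈ 1.0625000; existence NOT certified by the union bound.


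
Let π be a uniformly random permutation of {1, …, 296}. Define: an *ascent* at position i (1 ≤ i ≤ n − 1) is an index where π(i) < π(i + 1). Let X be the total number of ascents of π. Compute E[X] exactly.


Write X = Σ X_I over i = 1, …, 295, with X_I the indicator of one ascent.
There are 295 indicators.
For each fixed i, the pair (π(i), π(i+1)) is a uniformly random ordered pair of distinct values from {1, …, 296}; by symmetry P[π(i) < π(i+1)] = 1/2.
By linearity: E[X] = 295 · (1/2) = (296 − 1) · (1/2) = 295/2 ≈ 147.50000.

E[X] = 295/2 = 147.50000.


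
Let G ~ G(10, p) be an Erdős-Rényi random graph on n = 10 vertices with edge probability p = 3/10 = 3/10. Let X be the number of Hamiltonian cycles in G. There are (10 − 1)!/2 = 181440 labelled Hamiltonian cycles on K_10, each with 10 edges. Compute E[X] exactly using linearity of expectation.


K_10 has (10 − 1)!/2 = 181440 labelled Hamiltonian cycles.
For each such Hamiltonian cycle H, let X_H = 1 if all 10 edges of H are present in G. Then P[X_H = 1] = p^{10} = (3/10)^{10} = 59049/10000000000.
By linearity of expectation: E[X] = Σ_H E[X_H] = 181440 · p^{10} = 181440 · 59049/10000000000 = 33480783/31250000.
Numerically: E[X] ≈ 1.071.

E[X] = 181440 · (3/10)^{10} = 33480783/31250000 ≈ 1.071.


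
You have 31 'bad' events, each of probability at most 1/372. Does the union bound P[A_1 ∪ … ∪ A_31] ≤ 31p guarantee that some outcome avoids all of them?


Union bound: P[∪_{i=1}^{31} A_i] ≤ Σ_i P[A_i] ≤ 31·p = 31·(1/372) = 1/12.
Numerically: 1/12 ≈ 0.08333.
Is 1/12 < 1? YES.
Since P[∪ A_i] ≤ 1/12 < 1, the complement has P[∩ A_i^c] ≥ 1 − 1/12 = 11/12 > 0, so some outcome avoids every A_i.

31·p = 1/12 ≈ 0.08333; existence CERTIFIED by the union bound.


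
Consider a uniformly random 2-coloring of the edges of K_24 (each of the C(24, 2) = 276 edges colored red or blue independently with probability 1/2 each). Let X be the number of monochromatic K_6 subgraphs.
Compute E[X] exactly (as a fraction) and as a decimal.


Let X = Σ_S X_S over the C(24, 6) = 134596 subsets S of size 6, where X_S = 1 if the K_6 on S is monochromatic.
For a fixed S, the K_6 on S has C(6, 2) = 15 edges. P[all 15 edges red] = (1/2)^15, and likewise for blue, so P[monochromatic] = 2·(1/2)^15 = 2^{1 − 15} = 1/16384.
By linearity of expectation: E[X] = C(24, 6) · 2^{1 − 15} = 134596 · 1/16384 = 33649/4096.
Numerically: E[X] ≈ 8.215088.

E[X] = C(24,6)·2^(1−C(6,2)) = 33649/4096 ≈ 8.215088.


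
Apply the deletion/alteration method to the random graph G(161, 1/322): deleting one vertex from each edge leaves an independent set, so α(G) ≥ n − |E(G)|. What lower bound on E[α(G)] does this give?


E[|E(G)|] = C(161, 2)·p = 12880 · (1/322) = 40.
E[α(G)] ≥ n − E[|E(G)|] = 161 − 40 = 121.
Numerically: ≈ 121.000000.
(This is only a lower bound; the true E[α(G)] may be larger.)

E[α(G)] ≥ 121 ≈ 121.000000.


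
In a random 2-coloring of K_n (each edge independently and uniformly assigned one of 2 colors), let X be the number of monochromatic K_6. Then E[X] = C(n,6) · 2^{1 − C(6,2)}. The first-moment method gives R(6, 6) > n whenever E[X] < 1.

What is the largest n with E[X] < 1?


We need C(n, 6) · 2^{1 − 15} < 1, i.e. C(n, 6) < 2^{15 − 1} = 16384.
Check values of n near the boundary:
  n = 13: C(13, 6) = 1716; 1716 < 16384? YES
  n = 14: C(14, 6) = 3003; 3003 < 16384? YES
  n = 15: C(15, 6) = 5005; 5005 < 16384? YES
  n = 16: C(16, 6) = 8008; 8008 < 16384? YES
  n = 17: C(17, 6) = 12376; 12376 < 16384? YES
  n = 18: C(18, 6) = 18564; 18564 < 16384? NO
  n = 19: C(19, 6) = 27132; 27132 < 16384? NO
The largest n with C(n, 6) < 16384 is n = 17 (where E[X] = 1547/2048 ≈ 0.755371). Hence R(6, 6) > 17, i.e. R(6, 6) ≥ 18.

Largest n = 17; hence R(6, 6) > 17.


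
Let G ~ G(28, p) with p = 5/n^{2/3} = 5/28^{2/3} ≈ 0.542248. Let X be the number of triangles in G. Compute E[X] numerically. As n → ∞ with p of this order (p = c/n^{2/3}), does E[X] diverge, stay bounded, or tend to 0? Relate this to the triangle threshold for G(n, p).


Number of potential triangles: C(28, 3) = 3276.
Each occurs with probability p³ ≈ (0.542248)³ ≈ 1.59438776e-01.
By linearity: E[X] = C(28, 3)·p³ ≈ 3276 · 1.59438776e-01 ≈ 522.321429.
Since α = 2/3 < 1, p = c/n^{2/3} ≫ 1/n is above the triangle threshold p ~ 1/n. Asymptotically E[X] ~ (c³/6)·n^{3(1−α)} = (5³/6)·n^{1} → ∞; triangles are abundant w.h.p.

E[X] ≈ 522.321429; in regime p = Θ(1/n^{2/3}) E[X] diverges (above the triangle threshold p ~ 1/n).


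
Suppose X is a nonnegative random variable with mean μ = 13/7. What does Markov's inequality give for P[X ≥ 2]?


μ = E[X] = 13/7, a = 2.
Markov: P[X ≥ 2] ≤ μ/a = (13/7)/2 = 13/14.
Numerically: ≈ 0.92857.
(Since a = 2 > μ = 1.85714, the bound 13/14 is < 1 and informative.)

P[X ≥ 2] ≤ 13/14 ≈ 0.92857.


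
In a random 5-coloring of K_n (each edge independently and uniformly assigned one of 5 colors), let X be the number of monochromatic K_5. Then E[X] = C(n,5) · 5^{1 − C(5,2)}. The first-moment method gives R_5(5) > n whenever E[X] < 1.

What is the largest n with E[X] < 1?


We need C(n, 5) · 5^{1 − 10} < 1, i.e. C(n, 5) < 5^{10 − 1} = 1953125.
Check values of n near the boundary:
  n = 44: C(44, 5) = 1086008; 1086008 < 1953125? YES
  n = 45: C(45, 5) = 1221759; 1221759 < 1953125? YES
  n = 46: C(46, 5) = 1370754; 1370754 < 1953125? YES
  n = 47: C(47, 5) = 1533939; 1533939 < 1953125? YES
  n = 48: C(48, 5) = 1712304; 1712304 < 1953125? YES
  n = 49: C(49, 5) = 1906884; 1906884 < 1953125? YES
  n = 50: C(50, 5) = 2118760; 2118760 < 1953125? NO
  n = 51: C(51, 5) = 2349060; 2349060 < 1953125? NO
  n = 52: C(52, 5) = 2598960; 2598960 < 1953125? NO
The largest n with C(n, 5) < 1953125 is n = 49 (where E[X] = 1906884/1953125 ≈ 0.9763246). Hence R_5(5) > 49, i.e. R_5(5) ≥ 50.

Largest n = 49; hence R_5(5) > 49.


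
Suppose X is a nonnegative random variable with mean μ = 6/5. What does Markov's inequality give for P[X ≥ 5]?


μ = E[X] = 6/5, a = 5.
Markov: P[X ≥ 5] ≤ μ/a = (6/5)/5 = 6/25.
Numerically: ≈ 0.2400.
(Since a = 5 > μ = 1.2000, the bound 6/25 is < 1 and informative.)

P[X ≥ 5] ≤ 6/25 ≈ 0.2400.


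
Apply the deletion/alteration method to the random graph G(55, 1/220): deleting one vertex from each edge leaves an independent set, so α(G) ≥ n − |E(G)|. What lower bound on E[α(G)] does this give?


E[|E(G)|] = C(55, 2)·p = 1485 · (1/220) = 27/4.
E[α(G)] ≥ n − E[|E(G)|] = 55 − 27/4 = 193/4.
Numerically: ≈ 48.2500.
(This is only a lower bound; the true E[α(G)] may be larger.)

E[α(G)] ≥ 193/4 ≈ 48.2500.
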